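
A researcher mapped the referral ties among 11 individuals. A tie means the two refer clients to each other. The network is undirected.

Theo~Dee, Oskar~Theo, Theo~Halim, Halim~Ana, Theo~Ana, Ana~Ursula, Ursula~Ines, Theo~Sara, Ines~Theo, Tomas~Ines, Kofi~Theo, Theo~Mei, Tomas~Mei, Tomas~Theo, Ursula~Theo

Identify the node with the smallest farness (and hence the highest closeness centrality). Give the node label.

Theo

Farness (sum of distances to all others) for each node — Ana:17, Dee:19, Halim:18, Ines:17, Kofi:19, Mei:18, Oskar:19, Sara:19, Theo:10, Tomas:17, Ursula:17.
The smallest farness is 10, for Theo, so Theo has the highest closeness.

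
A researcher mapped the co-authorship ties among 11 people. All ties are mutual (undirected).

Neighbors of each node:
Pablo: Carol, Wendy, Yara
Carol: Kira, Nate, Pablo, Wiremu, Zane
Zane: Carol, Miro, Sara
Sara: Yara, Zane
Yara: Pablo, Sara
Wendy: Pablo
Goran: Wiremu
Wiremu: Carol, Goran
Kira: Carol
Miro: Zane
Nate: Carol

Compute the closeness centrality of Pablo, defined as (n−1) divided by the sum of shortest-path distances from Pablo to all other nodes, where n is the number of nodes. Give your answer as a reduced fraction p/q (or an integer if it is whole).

10/19

Distances from Pablo: Carol:1, Goran:3, Kira:2, Miro:3, Nate:2, Sara:2, Wendy:1, Wiremu:2, Yara:1, Zane:2. Sum = 19.
n = 11, so closeness = 10/19.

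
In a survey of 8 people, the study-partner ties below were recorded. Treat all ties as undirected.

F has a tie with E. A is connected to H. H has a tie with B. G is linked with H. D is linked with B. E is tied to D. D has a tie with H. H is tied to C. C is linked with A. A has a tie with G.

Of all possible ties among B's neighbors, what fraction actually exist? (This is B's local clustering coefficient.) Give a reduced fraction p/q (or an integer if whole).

B's neighbors: D and H (k = 2).
Possible neighbor pairs: C(2,2) = 1. Edges among them: D–H → e = 1.
Clustering(B) = 1/1.

1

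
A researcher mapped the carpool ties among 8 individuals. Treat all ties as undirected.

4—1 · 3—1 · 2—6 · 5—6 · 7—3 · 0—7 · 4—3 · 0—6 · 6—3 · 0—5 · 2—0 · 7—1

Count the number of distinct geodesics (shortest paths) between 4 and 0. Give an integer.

3

The shortest distance is 3. The length-3 paths are: 4–3–7–0; 4–1–7–0; 4–3–6–0.
That gives 3 distinct shortest paths.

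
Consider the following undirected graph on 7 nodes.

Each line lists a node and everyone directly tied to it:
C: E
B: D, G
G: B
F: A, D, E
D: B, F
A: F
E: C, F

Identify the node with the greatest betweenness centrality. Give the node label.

Unnormalized betweenness of each node: A:0, B:5, C:0, D:8, E:5, F:11, G:0.
F has the largest value, 11, making it the main broker — the node through which the most shortest paths run.

F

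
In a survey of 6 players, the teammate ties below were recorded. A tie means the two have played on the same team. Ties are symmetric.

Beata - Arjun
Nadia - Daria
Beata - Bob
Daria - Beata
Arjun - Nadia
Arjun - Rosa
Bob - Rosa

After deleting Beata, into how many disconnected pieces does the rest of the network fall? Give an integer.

1

Beata's neighbors (Arjun, Bob, and Daria) remain reachable from one another through other ties, so the rest of the network stays in one piece.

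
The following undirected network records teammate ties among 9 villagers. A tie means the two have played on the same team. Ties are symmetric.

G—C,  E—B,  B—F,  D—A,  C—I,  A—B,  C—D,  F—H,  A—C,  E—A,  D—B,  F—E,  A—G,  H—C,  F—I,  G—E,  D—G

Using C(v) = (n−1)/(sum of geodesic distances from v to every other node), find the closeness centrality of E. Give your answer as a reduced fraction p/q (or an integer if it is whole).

2/3

Distances from E: A:1, B:1, C:2, D:2, F:1, G:1, H:2, I:2. Sum = 12.
n = 9, so closeness = 8/12 = 2/3.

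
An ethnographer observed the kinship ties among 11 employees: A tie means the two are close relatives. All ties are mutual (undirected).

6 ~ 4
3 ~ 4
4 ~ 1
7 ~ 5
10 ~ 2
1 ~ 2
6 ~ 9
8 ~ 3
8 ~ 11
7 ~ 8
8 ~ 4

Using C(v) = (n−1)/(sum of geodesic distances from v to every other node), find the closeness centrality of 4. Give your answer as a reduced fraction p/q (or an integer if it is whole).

5/9

Distances from 4: 1:1, 2:2, 3:1, 5:3, 6:1, 7:2, 8:1, 9:2, 10:3, 11:2. Sum = 18.
n = 11, so closeness = 10/18 = 5/9.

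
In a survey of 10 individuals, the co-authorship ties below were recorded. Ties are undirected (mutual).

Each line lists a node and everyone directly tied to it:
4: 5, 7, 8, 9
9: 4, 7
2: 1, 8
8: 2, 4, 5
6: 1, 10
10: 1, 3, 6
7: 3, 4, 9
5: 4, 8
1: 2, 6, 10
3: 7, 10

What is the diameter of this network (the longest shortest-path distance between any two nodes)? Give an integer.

Eccentricity of each node (its greatest distance to any other): 1:4, 2:3, 3:3, 4:4, 5:4, 6:4, 7:3, 8:3, 9:4, 10:4.
The maximum eccentricity is 4, realized for instance by the pair 1–9 via 1 – 2 – 8 – 4 – 9. So the diameter is 4.

4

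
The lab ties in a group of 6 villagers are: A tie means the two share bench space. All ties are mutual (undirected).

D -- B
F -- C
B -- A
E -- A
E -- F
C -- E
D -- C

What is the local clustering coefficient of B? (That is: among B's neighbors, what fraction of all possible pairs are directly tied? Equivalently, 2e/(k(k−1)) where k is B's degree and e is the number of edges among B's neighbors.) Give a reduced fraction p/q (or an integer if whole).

B's neighbors: A and D (k = 2).
Possible neighbor pairs: C(2,2) = 1. Edges among them: none → e = 0.
Clustering(B) = 0/1.

0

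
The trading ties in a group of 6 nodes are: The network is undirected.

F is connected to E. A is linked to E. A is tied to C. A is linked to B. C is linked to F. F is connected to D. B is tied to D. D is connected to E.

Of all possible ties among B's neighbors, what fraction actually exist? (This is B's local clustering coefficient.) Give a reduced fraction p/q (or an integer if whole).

0

B's neighbors: A and D (k = 2).
Possible neighbor pairs: C(2,2) = 1. Edges among them: none → e = 0.
Clustering(B) = 0/1.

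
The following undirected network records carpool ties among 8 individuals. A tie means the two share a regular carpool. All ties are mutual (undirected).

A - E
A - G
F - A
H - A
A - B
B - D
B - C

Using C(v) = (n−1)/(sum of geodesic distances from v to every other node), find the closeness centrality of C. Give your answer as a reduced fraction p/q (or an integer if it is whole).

Distances from C: A:2, B:1, D:2, E:3, F:3, G:3, H:3. Sum = 17.
n = 8, so closeness = 7/17.

7/17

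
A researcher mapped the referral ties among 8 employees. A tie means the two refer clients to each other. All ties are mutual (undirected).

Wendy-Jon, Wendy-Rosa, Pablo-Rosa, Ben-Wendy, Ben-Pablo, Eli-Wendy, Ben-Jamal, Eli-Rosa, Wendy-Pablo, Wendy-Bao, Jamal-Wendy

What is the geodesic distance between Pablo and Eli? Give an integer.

2

One shortest route is Pablo – Wendy – Eli, which uses 2 edges, and Pablo and Eli are not directly tied, so nothing shorter exists. So d(Pablo,Eli) = 2.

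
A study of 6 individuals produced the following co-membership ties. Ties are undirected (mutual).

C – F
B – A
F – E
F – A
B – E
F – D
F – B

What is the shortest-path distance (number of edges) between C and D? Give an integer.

One shortest route is C – F – D, which uses 2 edges, and C and D are not directly tied, so nothing shorter exists. So d(C,D) = 2.

2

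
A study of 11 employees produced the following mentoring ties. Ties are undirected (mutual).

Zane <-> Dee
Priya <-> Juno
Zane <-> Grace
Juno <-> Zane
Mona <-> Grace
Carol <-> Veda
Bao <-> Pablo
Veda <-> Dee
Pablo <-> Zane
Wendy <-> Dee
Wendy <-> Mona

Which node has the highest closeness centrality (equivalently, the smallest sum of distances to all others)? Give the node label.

Zane

Farness (sum of distances to all others) for each node — Bao:33, Carol:35, Dee:19, Grace:23, Juno:24, Mona:27, Pablo:24, Priya:33, Veda:26, Wendy:25, Zane:17.
The smallest farness is 17, for Zane, so Zane has the highest closeness.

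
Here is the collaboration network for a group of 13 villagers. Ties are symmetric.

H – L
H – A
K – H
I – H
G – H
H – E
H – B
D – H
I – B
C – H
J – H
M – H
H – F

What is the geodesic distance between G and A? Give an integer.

2

One shortest route is G – H – A, which uses 2 edges, and G and A are not directly tied, so nothing shorter exists. So d(G,A) = 2.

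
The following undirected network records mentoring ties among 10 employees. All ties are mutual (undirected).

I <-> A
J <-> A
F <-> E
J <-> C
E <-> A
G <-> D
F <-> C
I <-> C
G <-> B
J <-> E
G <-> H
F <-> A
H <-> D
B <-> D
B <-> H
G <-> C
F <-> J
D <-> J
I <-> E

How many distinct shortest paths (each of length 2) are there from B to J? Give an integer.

The shortest distance is 2, and the only length-2 path is B–D–J. So there is exactly 1 shortest path.

1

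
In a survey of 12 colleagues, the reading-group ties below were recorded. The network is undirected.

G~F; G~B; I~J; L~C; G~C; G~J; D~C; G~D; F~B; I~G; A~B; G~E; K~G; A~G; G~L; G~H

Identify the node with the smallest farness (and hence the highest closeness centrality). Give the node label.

Farness (sum of distances to all others) for each node — A:20, B:19, C:19, D:20, E:21, F:20, G:11, H:21, I:20, J:20, K:21, L:20.
The smallest farness is 11, for G, so G has the highest closeness.

G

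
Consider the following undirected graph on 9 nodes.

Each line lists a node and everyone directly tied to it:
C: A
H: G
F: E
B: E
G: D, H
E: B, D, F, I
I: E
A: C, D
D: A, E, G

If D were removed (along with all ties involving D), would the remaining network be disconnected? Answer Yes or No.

Removing D leaves {B, E, F, and I} with no path to {G and H}, so the network splits into 3 components. D is a cut vertex.

Yes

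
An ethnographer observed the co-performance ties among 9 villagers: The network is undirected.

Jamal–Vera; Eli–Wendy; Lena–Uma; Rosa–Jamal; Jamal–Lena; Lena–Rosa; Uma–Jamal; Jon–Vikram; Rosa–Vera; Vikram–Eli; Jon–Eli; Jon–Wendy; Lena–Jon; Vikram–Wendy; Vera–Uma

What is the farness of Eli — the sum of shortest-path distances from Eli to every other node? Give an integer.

Distances from Eli: Jamal:3, Jon:1, Lena:2, Rosa:3, Uma:3, Vera:4, Vikram:1, Wendy:1.
Sum = 3 + 1 + 2 + 3 + 3 + 4 + 1 + 1 = 18.

18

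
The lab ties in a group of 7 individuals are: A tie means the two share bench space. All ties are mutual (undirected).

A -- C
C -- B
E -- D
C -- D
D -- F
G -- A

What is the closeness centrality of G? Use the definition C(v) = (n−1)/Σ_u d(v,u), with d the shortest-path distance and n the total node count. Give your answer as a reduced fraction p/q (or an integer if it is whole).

6/17

Distances from G: A:1, B:3, C:2, D:3, E:4, F:4. Sum = 17.
n = 7, so closeness = 6/17.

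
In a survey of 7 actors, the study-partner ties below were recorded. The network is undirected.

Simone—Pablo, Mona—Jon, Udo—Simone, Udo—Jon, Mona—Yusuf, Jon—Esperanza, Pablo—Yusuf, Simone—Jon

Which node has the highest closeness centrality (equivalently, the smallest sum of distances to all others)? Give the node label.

Jon

Farness (sum of distances to all others) for each node — Esperanza:13, Jon:8, Mona:10, Pablo:11, Simone:9, Udo:11, Yusuf:12.
The smallest farness is 8, for Jon, so Jon has the highest closeness.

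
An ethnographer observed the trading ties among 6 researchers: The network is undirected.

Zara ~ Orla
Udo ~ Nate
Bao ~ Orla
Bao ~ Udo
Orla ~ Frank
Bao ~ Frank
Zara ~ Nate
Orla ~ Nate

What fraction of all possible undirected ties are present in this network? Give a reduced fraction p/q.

8/15

There are 8 edges and 6 nodes, so the maximum possible is C(6,2) = 15.
Density = 8/15.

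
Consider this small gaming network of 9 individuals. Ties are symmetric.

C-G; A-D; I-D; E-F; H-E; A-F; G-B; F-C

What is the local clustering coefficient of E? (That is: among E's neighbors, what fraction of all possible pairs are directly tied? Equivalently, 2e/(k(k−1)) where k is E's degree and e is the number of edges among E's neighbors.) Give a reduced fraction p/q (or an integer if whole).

E's neighbors: F and H (k = 2).
Possible neighbor pairs: C(2,2) = 1. Edges among them: none → e = 0.
Clustering(E) = 0/1.

0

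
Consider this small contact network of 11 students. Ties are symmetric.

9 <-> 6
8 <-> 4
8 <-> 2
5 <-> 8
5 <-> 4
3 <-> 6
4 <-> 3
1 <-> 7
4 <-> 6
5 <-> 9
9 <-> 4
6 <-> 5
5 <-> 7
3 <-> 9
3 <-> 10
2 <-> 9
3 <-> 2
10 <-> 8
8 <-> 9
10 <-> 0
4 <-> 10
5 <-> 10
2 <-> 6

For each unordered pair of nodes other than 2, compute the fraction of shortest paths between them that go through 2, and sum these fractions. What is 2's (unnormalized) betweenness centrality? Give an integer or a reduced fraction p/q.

1/2

Pairs whose geodesics pass through 2 — 6–8: 1/4; 3–8: 1/4.
All other pairs contribute 0.
Summing the contributions gives betweenness(2) = 1/2.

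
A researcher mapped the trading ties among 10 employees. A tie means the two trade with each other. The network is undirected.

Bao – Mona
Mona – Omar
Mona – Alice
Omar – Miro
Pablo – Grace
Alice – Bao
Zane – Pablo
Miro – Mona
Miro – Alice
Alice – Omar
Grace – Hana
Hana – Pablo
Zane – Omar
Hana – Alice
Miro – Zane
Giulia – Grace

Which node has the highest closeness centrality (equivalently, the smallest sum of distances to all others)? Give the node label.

Alice

Farness (sum of distances to all others) for each node — Alice:14, Bao:21, Giulia:27, Grace:19, Hana:15, Miro:17, Mona:18, Omar:17, Pablo:17, Zane:17.
The smallest farness is 14, for Alice, so Alice has the highest closeness.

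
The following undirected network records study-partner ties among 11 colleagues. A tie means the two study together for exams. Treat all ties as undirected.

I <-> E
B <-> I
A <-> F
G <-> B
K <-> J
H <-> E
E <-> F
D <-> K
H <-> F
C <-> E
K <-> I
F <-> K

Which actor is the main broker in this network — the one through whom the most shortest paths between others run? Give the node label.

Unnormalized betweenness of each node: A:0, B:9, C:0, D:0, E:15, F:15, G:0, H:0, I:19, J:0, K:20.
K has the largest value, 20, making it the main broker — the node through which the most shortest paths run.

K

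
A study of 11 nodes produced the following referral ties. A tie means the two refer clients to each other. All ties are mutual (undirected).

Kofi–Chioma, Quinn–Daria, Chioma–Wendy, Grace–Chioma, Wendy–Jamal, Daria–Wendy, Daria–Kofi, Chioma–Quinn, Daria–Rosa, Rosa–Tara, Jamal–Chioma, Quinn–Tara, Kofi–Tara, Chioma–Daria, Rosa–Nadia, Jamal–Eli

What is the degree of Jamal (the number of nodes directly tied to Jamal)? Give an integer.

3

Jamal is directly tied to Chioma, Eli, and Wendy. That is 3 neighbors, so the degree of Jamal is 3.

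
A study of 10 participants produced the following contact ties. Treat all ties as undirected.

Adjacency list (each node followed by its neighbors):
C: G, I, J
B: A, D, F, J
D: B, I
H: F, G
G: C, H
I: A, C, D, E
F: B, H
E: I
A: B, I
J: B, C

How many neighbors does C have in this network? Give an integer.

3

C is directly tied to G, I, and J. That is 3 neighbors, so the degree of C is 3.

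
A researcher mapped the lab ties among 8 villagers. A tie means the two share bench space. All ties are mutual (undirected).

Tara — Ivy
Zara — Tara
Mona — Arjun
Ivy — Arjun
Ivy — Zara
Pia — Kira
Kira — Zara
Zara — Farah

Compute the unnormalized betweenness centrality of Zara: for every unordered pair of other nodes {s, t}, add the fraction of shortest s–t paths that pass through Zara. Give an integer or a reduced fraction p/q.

Pairs whose geodesics pass through Zara — Ivy–Kira: 1; Ivy–Farah: 1; Ivy–Pia: 1; Kira–Farah: 1; Kira–Tara: 1; Kira–Arjun: 1; Kira–Mona: 1; Farah–Tara: 1; Farah–Arjun: 1; Farah–Mona: 1; Farah–Pia: 1; Tara–Pia: 1; Arjun–Pia: 1; Mona–Pia: 1.
All other pairs contribute 0.
Summing the contributions gives betweenness(Zara) = 14.

14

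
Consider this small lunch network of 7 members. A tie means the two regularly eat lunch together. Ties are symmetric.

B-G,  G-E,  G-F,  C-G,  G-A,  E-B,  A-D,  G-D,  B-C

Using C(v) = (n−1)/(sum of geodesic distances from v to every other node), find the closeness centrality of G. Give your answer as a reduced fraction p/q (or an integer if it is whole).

Distances from G: A:1, B:1, C:1, D:1, E:1, F:1. Sum = 6.
n = 7, so closeness = 6/6 = 1.

1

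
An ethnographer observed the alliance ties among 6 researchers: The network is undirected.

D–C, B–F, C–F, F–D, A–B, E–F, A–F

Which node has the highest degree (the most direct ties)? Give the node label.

F

Degrees — A:2, B:2, C:2, D:2, E:1, F:5.
The maximum is 5, attained only by F.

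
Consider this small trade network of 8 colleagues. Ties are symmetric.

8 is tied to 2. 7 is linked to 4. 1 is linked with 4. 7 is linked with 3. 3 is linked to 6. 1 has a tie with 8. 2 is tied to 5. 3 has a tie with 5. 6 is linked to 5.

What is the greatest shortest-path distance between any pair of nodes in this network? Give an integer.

4

Eccentricity of each node (its greatest distance to any other): 1:4, 2:3, 3:3, 4:3, 5:3, 6:4, 7:3, 8:3.
The maximum eccentricity is 4, realized for instance by the pair 1–6 via 1 – 8 – 2 – 5 – 6. So the diameter is 4.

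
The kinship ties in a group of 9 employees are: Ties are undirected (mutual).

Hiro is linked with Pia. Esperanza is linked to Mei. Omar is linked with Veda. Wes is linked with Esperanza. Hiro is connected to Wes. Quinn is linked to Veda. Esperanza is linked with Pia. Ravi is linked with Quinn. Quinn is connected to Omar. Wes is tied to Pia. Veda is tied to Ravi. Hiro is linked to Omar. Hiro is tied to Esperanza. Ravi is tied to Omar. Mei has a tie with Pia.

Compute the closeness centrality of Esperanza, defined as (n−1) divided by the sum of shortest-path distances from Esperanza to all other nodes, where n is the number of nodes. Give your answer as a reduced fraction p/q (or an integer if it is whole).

Distances from Esperanza: Hiro:1, Mei:1, Omar:2, Pia:1, Quinn:3, Ravi:3, Veda:3, Wes:1. Sum = 15.
n = 9, so closeness = 8/15.

8/15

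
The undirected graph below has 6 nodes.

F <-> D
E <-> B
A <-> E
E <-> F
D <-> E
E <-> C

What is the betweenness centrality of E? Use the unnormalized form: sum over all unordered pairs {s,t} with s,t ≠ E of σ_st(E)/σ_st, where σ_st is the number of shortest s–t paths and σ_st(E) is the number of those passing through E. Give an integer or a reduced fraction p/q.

9

Pairs whose geodesics pass through E — C–A: 1; C–B: 1; C–F: 1; C–D: 1; A–B: 1; A–F: 1; A–D: 1; B–F: 1; B–D: 1.
All other pairs contribute 0.
Summing the contributions gives betweenness(E) = 9.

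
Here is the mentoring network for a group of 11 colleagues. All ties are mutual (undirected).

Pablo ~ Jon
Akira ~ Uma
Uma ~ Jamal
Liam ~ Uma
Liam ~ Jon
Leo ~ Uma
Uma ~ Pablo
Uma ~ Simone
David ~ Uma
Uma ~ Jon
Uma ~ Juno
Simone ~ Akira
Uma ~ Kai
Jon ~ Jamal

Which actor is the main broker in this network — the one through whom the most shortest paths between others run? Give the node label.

Uma

Unnormalized betweenness of each node: Akira:0, David:0, Jamal:0, Jon:3/2, Juno:0, Kai:0, Leo:0, Liam:0, Pablo:0, Simone:0, Uma:79/2.
Uma has the largest value, 79/2, making it the main broker — the node through which the most shortest paths run.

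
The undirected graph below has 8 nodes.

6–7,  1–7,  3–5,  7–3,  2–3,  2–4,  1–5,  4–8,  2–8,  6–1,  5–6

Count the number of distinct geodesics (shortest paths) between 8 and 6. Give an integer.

The shortest distance is 4. The length-4 paths are: 8–2–3–7–6; 8–2–3–5–6.
That gives 2 distinct shortest paths.

2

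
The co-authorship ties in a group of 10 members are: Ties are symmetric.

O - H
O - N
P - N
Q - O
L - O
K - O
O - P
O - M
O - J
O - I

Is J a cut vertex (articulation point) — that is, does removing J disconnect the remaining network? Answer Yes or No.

No

Even without J, every remaining node can still reach every other (the residual graph is connected), so J is not a cut vertex.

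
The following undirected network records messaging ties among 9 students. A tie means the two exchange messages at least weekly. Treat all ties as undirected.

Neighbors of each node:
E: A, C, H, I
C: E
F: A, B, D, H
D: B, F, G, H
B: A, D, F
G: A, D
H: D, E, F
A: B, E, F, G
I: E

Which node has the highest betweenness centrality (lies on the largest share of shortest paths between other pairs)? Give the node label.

Unnormalized betweenness of each node: A:17/2, B:1/3, C:0, D:5/2, E:27/2, F:4/3, G:1/3, H:9/2, I:0.
E has the largest value, 27/2, making it the main broker — the node through which the most shortest paths run.

E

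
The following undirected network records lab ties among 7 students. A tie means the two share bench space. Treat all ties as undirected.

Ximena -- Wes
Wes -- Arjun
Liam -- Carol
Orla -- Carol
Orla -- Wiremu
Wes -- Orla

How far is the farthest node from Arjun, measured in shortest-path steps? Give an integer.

Distances from Arjun: Carol:3, Liam:4, Orla:2, Wes:1, Wiremu:3, Ximena:2.
The largest is 4 (to Liam), so the eccentricity of Arjun is 4.

4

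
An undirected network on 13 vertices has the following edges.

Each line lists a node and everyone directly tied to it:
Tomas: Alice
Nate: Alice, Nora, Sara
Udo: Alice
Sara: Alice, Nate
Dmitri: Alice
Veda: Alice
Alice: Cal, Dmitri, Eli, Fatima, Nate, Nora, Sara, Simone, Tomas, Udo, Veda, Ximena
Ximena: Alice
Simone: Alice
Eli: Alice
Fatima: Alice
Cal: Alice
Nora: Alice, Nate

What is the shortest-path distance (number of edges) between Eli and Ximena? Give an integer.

One shortest route is Eli – Alice – Ximena, which uses 2 edges, and Eli and Ximena are not directly tied, so nothing shorter exists. So d(Eli,Ximena) = 2.

2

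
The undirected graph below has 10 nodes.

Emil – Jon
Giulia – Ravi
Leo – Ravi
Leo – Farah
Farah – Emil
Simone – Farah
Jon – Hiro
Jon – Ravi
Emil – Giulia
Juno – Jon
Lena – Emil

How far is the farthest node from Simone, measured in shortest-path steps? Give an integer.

Distances from Simone: Emil:2, Farah:1, Giulia:3, Hiro:4, Jon:3, Juno:4, Lena:3, Leo:2, Ravi:3.
The largest is 4 (to Hiro and Juno), so the eccentricity of Simone is 4.

4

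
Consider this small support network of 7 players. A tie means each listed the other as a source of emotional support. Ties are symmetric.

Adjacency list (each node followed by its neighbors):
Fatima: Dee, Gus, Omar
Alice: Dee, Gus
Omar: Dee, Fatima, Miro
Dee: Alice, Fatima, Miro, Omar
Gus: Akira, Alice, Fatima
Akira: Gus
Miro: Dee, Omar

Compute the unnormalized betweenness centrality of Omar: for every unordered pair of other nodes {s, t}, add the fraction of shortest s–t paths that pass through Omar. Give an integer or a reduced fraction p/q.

Pairs whose geodesics pass through Omar — Fatima–Miro: 1/2; Miro–Gus: 1/3; Miro–Akira: 1/3.
All other pairs contribute 0.
Summing the contributions gives betweenness(Omar) = 7/6.

7/6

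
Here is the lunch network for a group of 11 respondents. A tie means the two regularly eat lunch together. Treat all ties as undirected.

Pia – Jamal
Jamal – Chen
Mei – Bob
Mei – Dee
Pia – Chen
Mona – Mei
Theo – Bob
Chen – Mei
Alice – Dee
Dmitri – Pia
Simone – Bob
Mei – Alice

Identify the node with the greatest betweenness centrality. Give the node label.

Unnormalized betweenness of each node: Alice:0, Bob:17, Chen:21, Dee:0, Dmitri:0, Jamal:0, Mei:35, Mona:0, Pia:9, Simone:0, Theo:0.
Mei has the largest value, 35, making it the main broker — the node through which the most shortest paths run.

Mei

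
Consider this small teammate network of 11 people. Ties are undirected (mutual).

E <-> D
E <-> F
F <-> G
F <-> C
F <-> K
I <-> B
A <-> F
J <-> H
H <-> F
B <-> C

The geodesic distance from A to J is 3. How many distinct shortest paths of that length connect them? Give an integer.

1

The shortest distance is 3, and the only length-3 path is A–F–H–J. So there is exactly 1 shortest path.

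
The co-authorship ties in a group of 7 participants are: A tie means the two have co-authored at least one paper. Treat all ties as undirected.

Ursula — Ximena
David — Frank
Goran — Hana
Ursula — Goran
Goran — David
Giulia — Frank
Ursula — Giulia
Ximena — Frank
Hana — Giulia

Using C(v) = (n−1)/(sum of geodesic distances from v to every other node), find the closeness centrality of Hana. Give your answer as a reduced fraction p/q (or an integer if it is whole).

6/11

Distances from Hana: David:2, Frank:2, Giulia:1, Goran:1, Ursula:2, Ximena:3. Sum = 11.
n = 7, so closeness = 6/11.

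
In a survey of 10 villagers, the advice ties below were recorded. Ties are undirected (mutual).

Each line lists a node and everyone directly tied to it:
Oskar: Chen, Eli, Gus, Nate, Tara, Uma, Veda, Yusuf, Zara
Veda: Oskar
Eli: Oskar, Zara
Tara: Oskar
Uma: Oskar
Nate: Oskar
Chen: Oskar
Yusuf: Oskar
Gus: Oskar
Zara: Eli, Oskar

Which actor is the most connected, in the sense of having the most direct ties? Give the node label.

Oskar

Degrees — Chen:1, Eli:2, Gus:1, Nate:1, Oskar:9, Tara:1, Uma:1, Veda:1, Yusuf:1, Zara:2.
The maximum is 9, attained only by Oskar.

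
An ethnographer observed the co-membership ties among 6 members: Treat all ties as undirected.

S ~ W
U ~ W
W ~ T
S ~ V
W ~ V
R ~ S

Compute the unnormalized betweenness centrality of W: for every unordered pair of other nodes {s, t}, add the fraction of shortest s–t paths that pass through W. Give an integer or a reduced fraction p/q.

7

Pairs whose geodesics pass through W — R–U: 1; R–T: 1; V–U: 1; V–T: 1; U–T: 1; U–S: 1; T–S: 1.
All other pairs contribute 0.
Summing the contributions gives betweenness(W) = 7.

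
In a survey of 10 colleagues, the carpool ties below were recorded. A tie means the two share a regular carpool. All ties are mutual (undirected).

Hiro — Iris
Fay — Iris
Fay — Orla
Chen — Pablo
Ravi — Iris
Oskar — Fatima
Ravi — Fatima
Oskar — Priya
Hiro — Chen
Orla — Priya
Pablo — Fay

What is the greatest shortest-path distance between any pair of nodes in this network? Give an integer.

5

Eccentricity of each node (its greatest distance to any other): Chen:5, Fatima:4, Fay:3, Hiro:4, Iris:3, Orla:3, Oskar:5, Pablo:4, Priya:4, Ravi:3.
The maximum eccentricity is 5, realized for instance by the pair Oskar–Chen via Oskar – Priya – Orla – Fay – Pablo – Chen. So the diameter is 5.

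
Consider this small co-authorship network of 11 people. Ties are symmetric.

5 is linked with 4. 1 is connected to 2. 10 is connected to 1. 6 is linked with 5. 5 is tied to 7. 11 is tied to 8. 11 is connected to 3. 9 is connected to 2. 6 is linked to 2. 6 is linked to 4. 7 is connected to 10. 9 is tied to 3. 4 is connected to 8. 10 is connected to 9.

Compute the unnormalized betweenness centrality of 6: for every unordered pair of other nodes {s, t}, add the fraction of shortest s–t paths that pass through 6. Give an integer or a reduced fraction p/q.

Pairs whose geodesics pass through 6 — 1–8: 1; 1–4: 1; 1–5: 1/2; 2–8: 1; 2–4: 1; 2–5: 1; 2–7: 1/3; 9–4: 1; 9–5: 1/2; 3–5: 1/3.
All other pairs contribute 0.
Summing the contributions gives betweenness(6) = 23/3.

23/3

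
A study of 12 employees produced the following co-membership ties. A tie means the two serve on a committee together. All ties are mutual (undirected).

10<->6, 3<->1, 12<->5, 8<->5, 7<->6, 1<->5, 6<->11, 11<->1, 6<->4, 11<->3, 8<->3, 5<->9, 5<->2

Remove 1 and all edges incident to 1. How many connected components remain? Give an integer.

1

1's neighbors (3, 5, and 11) remain reachable from one another through other ties, so the rest of the network stays in one piece.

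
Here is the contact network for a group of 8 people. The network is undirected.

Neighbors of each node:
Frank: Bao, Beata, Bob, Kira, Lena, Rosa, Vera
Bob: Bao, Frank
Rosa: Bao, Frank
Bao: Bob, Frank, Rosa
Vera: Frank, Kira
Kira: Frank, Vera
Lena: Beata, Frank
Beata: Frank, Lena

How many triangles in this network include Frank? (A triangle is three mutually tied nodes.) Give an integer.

Frank's neighbors: Bao, Beata, Bob, Kira, Lena, Rosa, and Vera.
Neighbor pairs that are themselves tied: Frank–Bao–Bob; Frank–Bao–Rosa; Frank–Beata–Lena; Frank–Kira–Vera. Each forms one triangle with Frank, for 4 in total.

4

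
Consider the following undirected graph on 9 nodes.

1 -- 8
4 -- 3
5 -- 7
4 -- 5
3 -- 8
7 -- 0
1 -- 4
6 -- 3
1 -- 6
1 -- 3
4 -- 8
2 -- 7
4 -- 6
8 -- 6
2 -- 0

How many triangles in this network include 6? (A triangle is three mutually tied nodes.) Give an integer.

6

6's neighbors: 1, 3, 4, and 8.
Neighbor pairs that are themselves tied: 6–1–3; 6–1–4; 6–1–8; 6–3–4; 6–3–8; 6–4–8. Each forms one triangle with 6, for 6 in total.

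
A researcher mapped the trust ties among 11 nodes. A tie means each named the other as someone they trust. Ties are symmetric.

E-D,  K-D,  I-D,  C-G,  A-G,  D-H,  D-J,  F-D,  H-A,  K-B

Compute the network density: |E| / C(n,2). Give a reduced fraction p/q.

There are 10 edges and 11 nodes, so the maximum possible is C(11,2) = 55.
Density = 10/55 = 2/11.

2/11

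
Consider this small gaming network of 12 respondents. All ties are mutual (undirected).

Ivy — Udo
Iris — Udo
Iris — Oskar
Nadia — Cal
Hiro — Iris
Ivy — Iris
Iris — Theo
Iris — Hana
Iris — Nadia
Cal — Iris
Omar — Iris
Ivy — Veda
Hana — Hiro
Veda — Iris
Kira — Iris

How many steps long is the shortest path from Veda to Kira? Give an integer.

2

One shortest route is Veda – Iris – Kira, which uses 2 edges, and Veda and Kira are not directly tied, so nothing shorter exists. So d(Veda,Kira) = 2.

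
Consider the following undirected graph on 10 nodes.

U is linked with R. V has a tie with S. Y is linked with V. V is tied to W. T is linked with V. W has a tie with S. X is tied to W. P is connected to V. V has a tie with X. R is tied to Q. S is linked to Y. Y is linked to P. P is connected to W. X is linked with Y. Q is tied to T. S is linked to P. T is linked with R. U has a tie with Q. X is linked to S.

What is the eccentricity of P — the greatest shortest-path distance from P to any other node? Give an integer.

Distances from P: Q:3, R:3, S:1, T:2, U:4, V:1, W:1, X:2, Y:1.
The largest is 4 (to U), so the eccentricity of P is 4.

4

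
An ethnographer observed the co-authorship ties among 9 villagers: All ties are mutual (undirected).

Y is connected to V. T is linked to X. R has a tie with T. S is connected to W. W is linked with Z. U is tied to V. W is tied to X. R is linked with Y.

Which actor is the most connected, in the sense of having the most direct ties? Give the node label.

W

Degrees — R:2, S:1, T:2, U:1, V:2, W:3, X:2, Y:2, Z:1.
The maximum is 3, attained only by W.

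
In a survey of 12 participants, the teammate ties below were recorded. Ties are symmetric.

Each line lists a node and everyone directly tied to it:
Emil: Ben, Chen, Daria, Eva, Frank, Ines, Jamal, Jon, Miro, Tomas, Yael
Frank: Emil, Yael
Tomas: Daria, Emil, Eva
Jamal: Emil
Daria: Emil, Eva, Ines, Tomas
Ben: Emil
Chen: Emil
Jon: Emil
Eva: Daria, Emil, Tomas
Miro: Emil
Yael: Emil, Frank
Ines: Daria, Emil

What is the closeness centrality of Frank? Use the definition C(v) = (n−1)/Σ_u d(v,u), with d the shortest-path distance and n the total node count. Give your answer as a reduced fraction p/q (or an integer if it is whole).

11/20

Distances from Frank: Ben:2, Chen:2, Daria:2, Emil:1, Eva:2, Ines:2, Jamal:2, Jon:2, Miro:2, Tomas:2, Yael:1. Sum = 20.
n = 12, so closeness = 11/20.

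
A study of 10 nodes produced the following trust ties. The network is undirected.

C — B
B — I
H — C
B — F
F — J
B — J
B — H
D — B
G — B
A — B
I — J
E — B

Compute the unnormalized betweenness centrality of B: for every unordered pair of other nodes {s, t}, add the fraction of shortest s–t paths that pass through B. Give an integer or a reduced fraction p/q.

65/2

Pairs whose geodesics pass through B — A–E: 1; A–D: 1; A–J: 1; A–F: 1; A–I: 1; A–H: 1; A–C: 1; A–G: 1; E–D: 1; E–J: 1; E–F: 1; E–I: 1; E–H: 1; E–C: 1 … (+19 more pairs).
All other pairs contribute 0.
Summing the contributions gives betweenness(B) = 65/2.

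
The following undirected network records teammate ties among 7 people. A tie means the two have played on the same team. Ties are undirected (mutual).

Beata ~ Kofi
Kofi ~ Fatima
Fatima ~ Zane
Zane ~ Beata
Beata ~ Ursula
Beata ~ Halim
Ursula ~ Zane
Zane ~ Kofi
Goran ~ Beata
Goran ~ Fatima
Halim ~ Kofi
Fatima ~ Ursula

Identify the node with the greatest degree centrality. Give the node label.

Degrees — Beata:5, Fatima:4, Goran:2, Halim:2, Kofi:4, Ursula:3, Zane:4.
The maximum is 5, attained only by Beata.

Beata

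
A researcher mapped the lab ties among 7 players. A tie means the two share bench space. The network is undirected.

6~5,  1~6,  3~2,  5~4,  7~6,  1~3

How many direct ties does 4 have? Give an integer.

1

4 is directly tied to 5. That is 1 neighbor, so the degree of 4 is 1.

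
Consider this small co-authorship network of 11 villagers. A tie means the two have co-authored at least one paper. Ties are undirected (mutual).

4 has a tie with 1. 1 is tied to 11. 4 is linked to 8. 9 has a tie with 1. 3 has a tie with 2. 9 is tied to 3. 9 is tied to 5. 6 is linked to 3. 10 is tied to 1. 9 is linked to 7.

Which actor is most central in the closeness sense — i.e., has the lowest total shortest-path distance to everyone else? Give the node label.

9

Farness (sum of distances to all others) for each node — 1:18, 2:31, 3:22, 4:25, 5:26, 6:31, 7:26, 8:34, 9:17, 10:27, 11:27.
The smallest farness is 17, for 9, so 9 has the highest closeness.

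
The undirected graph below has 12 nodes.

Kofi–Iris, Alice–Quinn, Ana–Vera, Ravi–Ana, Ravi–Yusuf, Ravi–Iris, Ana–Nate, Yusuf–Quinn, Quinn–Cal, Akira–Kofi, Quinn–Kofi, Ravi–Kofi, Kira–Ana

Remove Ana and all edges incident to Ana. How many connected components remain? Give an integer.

4

Without Ana, the remaining ties split the others into: {Akira, Alice, Cal, Iris, Kofi, Quinn, Ravi, Yusuf}; {Vera}; {Kira}; {Nate}.
That's 4 separate components.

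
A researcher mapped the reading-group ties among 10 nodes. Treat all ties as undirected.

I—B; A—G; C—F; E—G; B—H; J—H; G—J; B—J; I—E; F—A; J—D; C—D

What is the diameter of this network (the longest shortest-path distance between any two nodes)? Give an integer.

4

Eccentricity of each node (its greatest distance to any other): A:3, B:4, C:4, D:3, E:4, F:4, G:3, H:4, I:4, J:3.
The maximum eccentricity is 4, realized for instance by the pair F–H via F – A – G – J – H. So the diameter is 4.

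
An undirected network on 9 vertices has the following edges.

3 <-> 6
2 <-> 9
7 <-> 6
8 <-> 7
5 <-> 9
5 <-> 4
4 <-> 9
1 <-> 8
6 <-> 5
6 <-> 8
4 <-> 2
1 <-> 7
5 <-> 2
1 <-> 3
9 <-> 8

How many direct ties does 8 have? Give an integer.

4

8 is directly tied to 1, 6, 7, and 9. That is 4 neighbors, so the degree of 8 is 4.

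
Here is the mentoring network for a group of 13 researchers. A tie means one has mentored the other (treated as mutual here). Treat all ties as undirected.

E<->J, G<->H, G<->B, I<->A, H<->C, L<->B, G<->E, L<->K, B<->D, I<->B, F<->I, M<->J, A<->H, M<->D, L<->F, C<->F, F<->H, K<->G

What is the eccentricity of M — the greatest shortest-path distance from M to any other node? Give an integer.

5

Distances from M: A:4, B:2, C:5, D:1, E:2, F:4, G:3, H:4, I:3, J:1, K:4, L:3.
The largest is 5 (to C), so the eccentricity of M is 5.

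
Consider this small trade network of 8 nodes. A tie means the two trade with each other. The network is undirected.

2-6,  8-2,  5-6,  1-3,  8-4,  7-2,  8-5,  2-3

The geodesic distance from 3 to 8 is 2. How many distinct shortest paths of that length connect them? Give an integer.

The shortest distance is 2, and the only length-2 path is 3–2–8. So there is exactly 1 shortest path.

1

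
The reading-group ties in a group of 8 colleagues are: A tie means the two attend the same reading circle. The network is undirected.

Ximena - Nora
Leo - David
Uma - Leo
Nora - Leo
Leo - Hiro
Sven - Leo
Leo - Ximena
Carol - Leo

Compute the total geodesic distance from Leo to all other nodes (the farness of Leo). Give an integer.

7

Distances from Leo: Carol:1, David:1, Hiro:1, Nora:1, Sven:1, Uma:1, Ximena:1.
Sum = 1 + 1 + 1 + 1 + 1 + 1 + 1 = 7.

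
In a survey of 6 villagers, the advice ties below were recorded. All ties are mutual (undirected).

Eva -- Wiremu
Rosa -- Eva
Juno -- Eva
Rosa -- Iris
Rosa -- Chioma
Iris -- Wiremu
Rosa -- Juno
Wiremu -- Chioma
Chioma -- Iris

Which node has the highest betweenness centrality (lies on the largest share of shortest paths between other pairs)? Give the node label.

Rosa

Unnormalized betweenness of each node: Chioma:1/3, Eva:4/3, Iris:1/3, Juno:0, Rosa:3, Wiremu:1.
Rosa has the largest value, 3, making it the main broker — the node through which the most shortest paths run.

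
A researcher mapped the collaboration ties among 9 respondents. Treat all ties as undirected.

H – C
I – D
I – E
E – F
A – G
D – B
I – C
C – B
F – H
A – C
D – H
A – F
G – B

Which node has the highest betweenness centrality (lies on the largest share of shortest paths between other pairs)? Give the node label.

C

Unnormalized betweenness of each node: A:13/3, B:17/5, C:94/15, D:17/6, E:1, F:79/20, G:19/20, H:41/15, I:53/15.
C has the largest value, 94/15, making it the main broker — the node through which the most shortest paths run.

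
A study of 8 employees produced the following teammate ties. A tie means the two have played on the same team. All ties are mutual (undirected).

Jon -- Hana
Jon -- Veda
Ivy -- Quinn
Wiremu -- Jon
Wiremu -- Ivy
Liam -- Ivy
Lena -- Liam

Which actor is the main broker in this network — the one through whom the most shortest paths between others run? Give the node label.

Unnormalized betweenness of each node: Hana:0, Ivy:14, Jon:11, Lena:0, Liam:6, Quinn:0, Veda:0, Wiremu:12.
Ivy has the largest value, 14, making it the main broker — the node through which the most shortest paths run.

Ivy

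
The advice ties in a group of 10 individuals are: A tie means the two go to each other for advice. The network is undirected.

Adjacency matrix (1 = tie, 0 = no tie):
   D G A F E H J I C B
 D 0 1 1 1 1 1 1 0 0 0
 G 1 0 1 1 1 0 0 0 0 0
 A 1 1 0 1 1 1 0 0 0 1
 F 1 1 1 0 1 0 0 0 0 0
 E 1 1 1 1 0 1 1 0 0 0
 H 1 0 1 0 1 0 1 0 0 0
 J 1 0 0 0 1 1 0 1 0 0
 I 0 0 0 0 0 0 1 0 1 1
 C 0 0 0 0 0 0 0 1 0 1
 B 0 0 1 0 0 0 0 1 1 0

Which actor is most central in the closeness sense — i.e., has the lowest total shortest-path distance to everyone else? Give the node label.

Farness (sum of distances to all others) for each node — A:12, B:15, C:21, D:13, E:13, F:16, G:16, H:15, I:17, J:14.
The smallest farness is 12, for A, so A has the highest closeness.

A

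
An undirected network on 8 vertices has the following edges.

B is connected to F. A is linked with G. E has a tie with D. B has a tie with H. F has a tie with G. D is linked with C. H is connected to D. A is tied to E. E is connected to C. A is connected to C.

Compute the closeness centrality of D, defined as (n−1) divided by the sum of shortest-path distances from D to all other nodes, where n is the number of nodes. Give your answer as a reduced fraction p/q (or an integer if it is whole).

7/13

Distances from D: A:2, B:2, C:1, E:1, F:3, G:3, H:1. Sum = 13.
n = 8, so closeness = 7/13.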